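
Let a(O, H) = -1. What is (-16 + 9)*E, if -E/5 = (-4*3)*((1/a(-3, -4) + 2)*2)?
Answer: -840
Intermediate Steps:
E = 120 (E = -5*(-4*3)*(1/(-1) + 2)*2 = -(-60)*(-1 + 2)*2 = -(-60)*1*2 = -(-60)*2 = -5*(-24) = 120)
(-16 + 9)*E = (-16 + 9)*120 = -7*120 = -840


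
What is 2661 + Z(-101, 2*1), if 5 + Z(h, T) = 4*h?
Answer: 2252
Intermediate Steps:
Z(h, T) = -5 + 4*h
2661 + Z(-101, 2*1) = 2661 + (-5 + 4*(-101)) = 2661 + (-5 - 404) = 2661 - 409 = 2252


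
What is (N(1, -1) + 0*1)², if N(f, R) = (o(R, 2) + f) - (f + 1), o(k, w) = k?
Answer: 4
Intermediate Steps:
N(f, R) = -1 + R (N(f, R) = (R + f) - (f + 1) = (R + f) - (1 + f) = (R + f) + (-1 - f) = -1 + R)
(N(1, -1) + 0*1)² = ((-1 - 1) + 0*1)² = (-2 + 0)² = (-2)² = 4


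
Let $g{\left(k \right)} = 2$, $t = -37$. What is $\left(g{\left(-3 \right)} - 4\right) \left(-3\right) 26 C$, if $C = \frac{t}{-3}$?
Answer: $1924$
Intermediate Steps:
$C = \frac{37}{3}$ ($C = - \frac{37}{-3} = \left(-37\right) \left(- \frac{1}{3}\right) = \frac{37}{3} \approx 12.333$)
$\left(g{\left(-3 \right)} - 4\right) \left(-3\right) 26 C = \left(2 - 4\right) \left(-3\right) 26 \cdot \frac{37}{3} = \left(-2\right) \left(-3\right) 26 \cdot \frac{37}{3} = 6 \cdot 26 \cdot \frac{37}{3} = 156 \cdot \frac{37}{3} = 1924$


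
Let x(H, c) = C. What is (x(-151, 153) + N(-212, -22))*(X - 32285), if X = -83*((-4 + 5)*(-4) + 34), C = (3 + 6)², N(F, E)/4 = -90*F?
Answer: -2656844775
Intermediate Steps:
N(F, E) = -360*F (N(F, E) = 4*(-90*F) = -360*F)
C = 81 (C = 9² = 81)
x(H, c) = 81
X = -2490 (X = -83*(1*(-4) + 34) = -83*(-4 + 34) = -83*30 = -2490)
(x(-151, 153) + N(-212, -22))*(X - 32285) = (81 - 360*(-212))*(-2490 - 32285) = (81 + 76320)*(-34775) = 76401*(-34775) = -2656844775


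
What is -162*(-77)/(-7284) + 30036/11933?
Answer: 11654997/14486662 ≈ 0.80453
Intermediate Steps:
-162*(-77)/(-7284) + 30036/11933 = 12474*(-1/7284) + 30036*(1/11933) = -2079/1214 + 30036/11933 = 11654997/14486662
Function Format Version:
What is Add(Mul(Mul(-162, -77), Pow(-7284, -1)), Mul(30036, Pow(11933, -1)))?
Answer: Rational(11654997, 14486662) ≈ 0.80453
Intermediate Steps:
Add(Mul(Mul(-162, -77), Pow(-7284, -1)), Mul(30036, Pow(11933, -1))) = Add(Mul(12474, Rational(-1, 7284)), Mul(30036, Rational(1, 11933))) = Add(Rational(-2079, 1214), Rational(30036, 11933)) = Rational(11654997, 14486662)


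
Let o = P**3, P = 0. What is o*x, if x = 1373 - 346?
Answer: 0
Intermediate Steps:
x = 1027
o = 0 (o = 0**3 = 0)
o*x = 0*1027 = 0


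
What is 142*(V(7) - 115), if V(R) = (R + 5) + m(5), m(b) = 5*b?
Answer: -11076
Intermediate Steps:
V(R) = 30 + R (V(R) = (R + 5) + 5*5 = (5 + R) + 25 = 30 + R)
142*(V(7) - 115) = 142*((30 + 7) - 115) = 142*(37 - 115) = 142*(-78) = -11076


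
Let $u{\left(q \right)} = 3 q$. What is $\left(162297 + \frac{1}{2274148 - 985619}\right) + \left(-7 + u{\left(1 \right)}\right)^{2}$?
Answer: $\frac{209145007578}{1288529} \approx 1.6231 \cdot 10^{5}$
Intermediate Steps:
$\left(162297 + \frac{1}{2274148 - 985619}\right) + \left(-7 + u{\left(1 \right)}\right)^{2} = \left(162297 + \frac{1}{2274148 - 985619}\right) + \left(-7 + 3 \cdot 1\right)^{2} = \left(162297 + \frac{1}{1288529}\right) + \left(-7 + 3\right)^{2} = \left(162297 + \frac{1}{1288529}\right) + \left(-4\right)^{2} = \frac{209124391114}{1288529} + 16 = \frac{209145007578}{1288529}$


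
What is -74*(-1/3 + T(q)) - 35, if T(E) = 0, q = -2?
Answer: -31/3 ≈ -10.333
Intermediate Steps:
-74*(-1/3 + T(q)) - 35 = -74*(-1/3 + 0) - 35 = -74*(-1*⅓ + 0) - 35 = -74*(-⅓ + 0) - 35 = -74*(-⅓) - 35 = 74/3 - 35 = -31/3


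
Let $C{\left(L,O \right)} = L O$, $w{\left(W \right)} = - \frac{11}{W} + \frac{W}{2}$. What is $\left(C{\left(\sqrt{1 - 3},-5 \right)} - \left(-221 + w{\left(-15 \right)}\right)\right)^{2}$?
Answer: $\frac{46644889}{900} - \frac{6833 i \sqrt{2}}{3} \approx 51828.0 - 3221.1 i$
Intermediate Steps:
$w{\left(W \right)} = \frac{W}{2} - \frac{11}{W}$ ($w{\left(W \right)} = - \frac{11}{W} + W \frac{1}{2} = - \frac{11}{W} + \frac{W}{2} = \frac{W}{2} - \frac{11}{W}$)
$\left(C{\left(\sqrt{1 - 3},-5 \right)} - \left(-221 + w{\left(-15 \right)}\right)\right)^{2} = \left(\sqrt{1 - 3} \left(-5\right) - \left(-221 - \frac{15}{2} + \frac{11}{15}\right)\right)^{2} = \left(\sqrt{-2} \left(-5\right) + \left(221 - \left(- \frac{15}{2} - - \frac{11}{15}\right)\right)\right)^{2} = \left(i \sqrt{2} \left(-5\right) + \left(221 - \left(- \frac{15}{2} + \frac{11}{15}\right)\right)\right)^{2} = \left(- 5 i \sqrt{2} + \left(221 - - \frac{203}{30}\right)\right)^{2} = \left(- 5 i \sqrt{2} + \left(221 + \frac{203}{30}\right)\right)^{2} = \left(- 5 i \sqrt{2} + \frac{6833}{30}\right)^{2} = \left(\frac{6833}{30} - 5 i \sqrt{2}\right)^{2}$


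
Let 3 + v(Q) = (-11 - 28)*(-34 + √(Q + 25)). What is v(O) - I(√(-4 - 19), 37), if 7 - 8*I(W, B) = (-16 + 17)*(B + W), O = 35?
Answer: 5307/4 - 78*√15 + I*√23/8 ≈ 1024.7 + 0.59948*I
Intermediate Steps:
I(W, B) = 7/8 - B/8 - W/8 (I(W, B) = 7/8 - (-16 + 17)*(B + W)/8 = 7/8 - (B + W)/8 = 7/8 + (-B/8 - W/8) = 7/8 - B/8 - W/8)
v(Q) = 1323 - 39*√(25 + Q) (v(Q) = -3 + (-11 - 28)*(-34 + √(Q + 25)) = -3 - 39*(-34 + √(25 + Q)) = -3 + (1326 - 39*√(25 + Q)) = 1323 - 39*√(25 + Q))
v(O) - I(√(-4 - 19), 37) = (1323 - 39*√(25 + 35)) - (7/8 - ⅛*37 - √(-4 - 19)/8) = (1323 - 78*√15) - (7/8 - 37/8 - I*√23/8) = (1323 - 78*√15) - (-15/4 - I*√23/8) = (1323 - 78*√15) + (15/4 + I*√23/8) = 5307/4 - 78*√15 + I*√23/8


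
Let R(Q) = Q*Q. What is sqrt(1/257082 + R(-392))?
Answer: sqrt(10155831199765818)/257082 ≈ 392.00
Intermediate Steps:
R(Q) = Q**2
sqrt(1/257082 + R(-392)) = sqrt(1/257082 + (-392)**2) = sqrt(1/257082 + 153664) = sqrt(39504248449/257082) = sqrt(10155831199765818)/257082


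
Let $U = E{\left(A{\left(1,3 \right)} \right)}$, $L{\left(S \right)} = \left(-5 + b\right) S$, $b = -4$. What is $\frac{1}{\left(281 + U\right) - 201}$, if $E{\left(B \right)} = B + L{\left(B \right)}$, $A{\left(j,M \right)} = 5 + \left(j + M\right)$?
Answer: $\frac{1}{8} \approx 0.125$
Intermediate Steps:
$A{\left(j,M \right)} = 5 + M + j$ ($A{\left(j,M \right)} = 5 + \left(M + j\right) = 5 + M + j$)
$L{\left(S \right)} = - 9 S$ ($L{\left(S \right)} = \left(-5 - 4\right) S = - 9 S$)
$E{\left(B \right)} = - 8 B$ ($E{\left(B \right)} = B - 9 B = - 8 B$)
$U = -72$ ($U = - 8 \left(5 + 3 + 1\right) = \left(-8\right) 9 = -72$)
$\frac{1}{\left(281 + U\right) - 201} = \frac{1}{\left(281 - 72\right) - 201} = \frac{1}{209 - 201} = \frac{1}{8}$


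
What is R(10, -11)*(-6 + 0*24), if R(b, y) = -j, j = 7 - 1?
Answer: 36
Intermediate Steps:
j = 6
R(b, y) = -6 (R(b, y) = -1*6 = -6)
R(10, -11)*(-6 + 0*24) = -6*(-6 + 0*24) = -6*(-6 + 0) = -6*(-6) = 36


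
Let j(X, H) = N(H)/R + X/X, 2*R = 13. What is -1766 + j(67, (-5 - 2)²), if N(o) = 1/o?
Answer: -1124303/637 ≈ -1765.0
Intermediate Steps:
R = 13/2 (R = (½)*13 = 13/2 ≈ 6.5000)
j(X, H) = 1 + 2/(13*H) (j(X, H) = 1/(H*(13/2)) + X/X = (2/13)/H + 1 = 2/(13*H) + 1 = 1 + 2/(13*H))
-1766 + j(67, (-5 - 2)²) = -1766 + (2/13 + (-5 - 2)²)/((-5 - 2)²) = -1766 + (2/13 + (-7)²)/((-7)²) = -1766 + (2/13 + 49)/49 = -1766 + (1/49)*(639/13) = -1766 + 639/637 = -1124303/637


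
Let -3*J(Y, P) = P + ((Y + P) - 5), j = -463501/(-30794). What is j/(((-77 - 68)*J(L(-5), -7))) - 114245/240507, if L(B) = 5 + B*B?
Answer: -5276880840329/11812845230010 ≈ -0.44671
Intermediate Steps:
L(B) = 5 + B²
j = 463501/30794 (j = -463501*(-1/30794) = 463501/30794 ≈ 15.052)
J(Y, P) = 5/3 - 2*P/3 - Y/3 (J(Y, P) = -(P + ((Y + P) - 5))/3 = -(P + ((P + Y) - 5))/3 = -(P + (-5 + P + Y))/3 = -(-5 + Y + 2*P)/3 = 5/3 - 2*P/3 - Y/3)
j/(((-77 - 68)*J(L(-5), -7))) - 114245/240507 = 463501/(30794*(((-77 - 68)*(5/3 - ⅔*(-7) - (5 + (-5)²)/3)))) - 114245/240507 = 463501/(30794*((-145*(5/3 + 14/3 - (5 + 25)/3)))) - 114245*1/240507 = 463501/(30794*((-145*(5/3 + 14/3 - ⅓*30)))) - 114245/240507 = 463501/(30794*((-145*(5/3 + 14/3 - 10)))) - 114245/240507 = 463501/(30794*((-145*(-11/3)))) - 114245/240507 = 463501/(30794*(1595/3)) - 114245/240507 = (463501/30794)*(3/1595) - 114245/240507 = 1390503/49116430 - 114245/240507 = -5276880840329/11812845230010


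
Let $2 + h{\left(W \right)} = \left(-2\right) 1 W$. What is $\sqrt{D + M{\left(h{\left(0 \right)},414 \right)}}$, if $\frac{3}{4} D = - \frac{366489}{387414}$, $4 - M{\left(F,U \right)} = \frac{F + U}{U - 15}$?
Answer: $\frac{\sqrt{125821885830942}}{8587677} \approx 1.3062$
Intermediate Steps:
$h{\left(W \right)} = -2 - 2 W$ ($h{\left(W \right)} = -2 + \left(-2\right) 1 W = -2 - 2 W$)
$M{\left(F,U \right)} = 4 - \frac{F + U}{-15 + U}$ ($M{\left(F,U \right)} = 4 - \frac{F + U}{U - 15} = 4 - \frac{F + U}{-15 + U}$)
$D = - \frac{81442}{64569}$ ($D = \frac{4 \left(- \frac{366489}{387414}\right)}{3} = \frac{4 \left(\left(-366489\right) \frac{1}{387414}\right)}{3} = \frac{4}{3} \left(- \frac{40721}{43046}\right) = - \frac{81442}{64569} \approx -1.2613$)
$\sqrt{D + M{\left(h{\left(0 \right)},414 \right)}} = \sqrt{- \frac{81442}{64569} + \frac{-60 - \left(-2 - 0\right) + 3 \cdot 414}{-15 + 414}} = \sqrt{- \frac{81442}{64569} + \frac{-60 - \left(-2 + 0\right) + 1242}{399}} = \sqrt{- \frac{81442}{64569} + \frac{-60 - -2 + 1242}{399}} = \sqrt{- \frac{81442}{64569} + \frac{-60 + 2 + 1242}{399}} = \sqrt{- \frac{81442}{64569} + \frac{1}{399} \cdot 1184} = \sqrt{- \frac{81442}{64569} + \frac{1184}{399}} = \sqrt{\frac{14651446}{8587677}} = \frac{\sqrt{125821885830942}}{8587677}$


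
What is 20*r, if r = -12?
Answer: -240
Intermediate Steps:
20*r = 20*(-12) = -240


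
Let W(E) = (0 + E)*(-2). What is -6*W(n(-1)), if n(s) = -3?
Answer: -36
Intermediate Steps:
W(E) = -2*E (W(E) = E*(-2) = -2*E)
-6*W(n(-1)) = -(-12)*(-3) = -6*6 = -36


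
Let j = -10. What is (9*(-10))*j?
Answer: 900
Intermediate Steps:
(9*(-10))*j = (9*(-10))*(-10) = -90*(-10) = 900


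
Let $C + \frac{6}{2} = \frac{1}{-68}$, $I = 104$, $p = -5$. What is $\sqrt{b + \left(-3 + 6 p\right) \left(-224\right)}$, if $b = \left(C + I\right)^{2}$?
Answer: $\frac{\sqrt{81336297}}{68} \approx 132.63$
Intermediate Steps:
$C = - \frac{205}{68}$ ($C = -3 + \frac{1}{-68} = -3 - \frac{1}{68} = - \frac{205}{68} \approx -3.0147$)
$b = \frac{47155689}{4624}$ ($b = \left(- \frac{205}{68} + 104\right)^{2} = \left(\frac{6867}{68}\right)^{2} = \frac{47155689}{4624} \approx 10198.0$)
$\sqrt{b + \left(-3 + 6 p\right) \left(-224\right)} = \sqrt{\frac{47155689}{4624} + \left(-3 + 6 \left(-5\right)\right) \left(-224\right)} = \sqrt{\frac{47155689}{4624} + \left(-3 - 30\right) \left(-224\right)} = \sqrt{\frac{47155689}{4624} - -7392} = \sqrt{\frac{47155689}{4624} + 7392} = \sqrt{\frac{81336297}{4624}} = \frac{\sqrt{81336297}}{68}$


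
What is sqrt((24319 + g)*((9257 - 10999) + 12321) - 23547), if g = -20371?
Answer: sqrt(41742345) ≈ 6460.8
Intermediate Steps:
sqrt((24319 + g)*((9257 - 10999) + 12321) - 23547) = sqrt((24319 - 20371)*((9257 - 10999) + 12321) - 23547) = sqrt(3948*(-1742 + 12321) - 23547) = sqrt(3948*10579 - 23547) = sqrt(41765892 - 23547) = sqrt(41742345)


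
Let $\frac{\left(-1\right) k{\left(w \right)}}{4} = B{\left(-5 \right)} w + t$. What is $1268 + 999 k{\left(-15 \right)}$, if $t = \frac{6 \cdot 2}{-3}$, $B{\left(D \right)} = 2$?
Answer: $137132$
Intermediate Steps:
$t = -4$ ($t = 12 \left(- \frac{1}{3}\right) = -4$)
$k{\left(w \right)} = 16 - 8 w$ ($k{\left(w \right)} = - 4 \left(2 w - 4\right) = - 4 \left(-4 + 2 w\right) = 16 - 8 w$)
$1268 + 999 k{\left(-15 \right)} = 1268 + 999 \left(16 - -120\right) = 1268 + 999 \left(16 + 120\right) = 1268 + 999 \cdot 136 = 1268 + 135864 = 137132$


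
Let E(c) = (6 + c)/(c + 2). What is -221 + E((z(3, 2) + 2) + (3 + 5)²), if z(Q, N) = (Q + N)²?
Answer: -20456/93 ≈ -219.96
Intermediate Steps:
z(Q, N) = (N + Q)²
E(c) = (6 + c)/(2 + c)
-221 + E((z(3, 2) + 2) + (3 + 5)²) = -221 + (6 + (((2 + 3)² + 2) + (3 + 5)²))/(2 + (((2 + 3)² + 2) + (3 + 5)²)) = -221 + (6 + ((5² + 2) + 8²))/(2 + ((5² + 2) + 8²)) = -221 + (6 + ((25 + 2) + 64))/(2 + ((25 + 2) + 64)) = -221 + (6 + (27 + 64))/(2 + (27 + 64)) = -221 + (6 + 91)/(2 + 91) = -221 + 97/93 = -20456/93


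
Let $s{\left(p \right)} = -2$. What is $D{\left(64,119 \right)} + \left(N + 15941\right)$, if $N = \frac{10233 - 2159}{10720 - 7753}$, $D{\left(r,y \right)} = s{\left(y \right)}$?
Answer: $\frac{47299087}{2967} \approx 15942.0$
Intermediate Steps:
$D{\left(r,y \right)} = -2$
$N = \frac{8074}{2967} \approx 2.7213$
$D{\left(64,119 \right)} + \left(N + 15941\right) = -2 + \left(\frac{8074}{2967} + 15941\right) = -2 + \frac{47305021}{2967} = \frac{47299087}{2967}$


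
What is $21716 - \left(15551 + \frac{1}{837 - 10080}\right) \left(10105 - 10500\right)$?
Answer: $\frac{721230232}{117} \approx 6.1644 \cdot 10^{6}$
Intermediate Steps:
$21716 - \left(15551 + \frac{1}{837 - 10080}\right) \left(10105 - 10500\right) = 21716 - \left(15551 + \frac{1}{-9243}\right) \left(-395\right) = 21716 - \left(15551 - \frac{1}{9243}\right) \left(-395\right) = 21716 - \frac{143737892}{9243} \left(-395\right) = 21716 - - \frac{718689460}{117} = 21716 + \frac{718689460}{117} = \frac{721230232}{117}$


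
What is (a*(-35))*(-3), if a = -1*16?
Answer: -1680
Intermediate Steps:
a = -16
(a*(-35))*(-3) = -16*(-35)*(-3) = 560*(-3) = -1680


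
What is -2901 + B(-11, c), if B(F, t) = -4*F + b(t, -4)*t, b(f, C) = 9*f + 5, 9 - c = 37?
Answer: 4059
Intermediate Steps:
c = -28 (c = 9 - 1*37 = 9 - 37 = -28)
b(f, C) = 5 + 9*f
B(F, t) = -4*F + t*(5 + 9*t) (B(F, t) = -4*F + (5 + 9*t)*t = -4*F + t*(5 + 9*t))
-2901 + B(-11, c) = -2901 + (-4*(-11) - 28*(5 + 9*(-28))) = -2901 + (44 - 28*(5 - 252)) = -2901 + (44 - 28*(-247)) = -2901 + (44 + 6916) = -2901 + 6960 = 4059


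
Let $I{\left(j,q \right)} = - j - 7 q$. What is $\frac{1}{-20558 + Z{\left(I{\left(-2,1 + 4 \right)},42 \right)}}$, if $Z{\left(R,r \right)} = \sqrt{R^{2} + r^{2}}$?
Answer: $- \frac{20558}{422628511} - \frac{3 \sqrt{317}}{422628511} \approx -4.877 \cdot 10^{-5}$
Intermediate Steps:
$\frac{1}{-20558 + Z{\left(I{\left(-2,1 + 4 \right)},42 \right)}} = \frac{1}{-20558 + \sqrt{\left(\left(-1\right) \left(-2\right) - 7 \left(1 + 4\right)\right)^{2} + 42^{2}}} = \frac{1}{-20558 + \sqrt{\left(2 - 35\right)^{2} + 1764}} = \frac{1}{-20558 + \sqrt{\left(-33\right)^{2} + 1764}} = \frac{1}{-20558 + \sqrt{1089 + 1764}} = \frac{1}{-20558 + \sqrt{2853}} = \frac{1}{-20558 + 3 \sqrt{317}}$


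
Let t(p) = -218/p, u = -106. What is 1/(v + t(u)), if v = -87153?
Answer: -53/4619000 ≈ -1.1474e-5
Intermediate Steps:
1/(v + t(u)) = 1/(-87153 - 218/(-106)) = 1/(-87153 - 218*(-1/106)) = 1/(-87153 + 109/53) = 1/(-4619000/53) = -53/4619000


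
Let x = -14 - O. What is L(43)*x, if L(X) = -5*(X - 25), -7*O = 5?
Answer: 8370/7 ≈ 1195.7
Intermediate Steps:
O = -5/7 (O = -⅐*5 = -5/7 ≈ -0.71429)
L(X) = 125 - 5*X (L(X) = -5*(-25 + X) = 125 - 5*X)
x = -93/7 (x = -14 - 1*(-5/7) = -14 + 5/7 = -93/7 ≈ -13.286)
L(43)*x = (125 - 5*43)*(-93/7) = (125 - 215)*(-93/7) = -90*(-93/7) = 8370/7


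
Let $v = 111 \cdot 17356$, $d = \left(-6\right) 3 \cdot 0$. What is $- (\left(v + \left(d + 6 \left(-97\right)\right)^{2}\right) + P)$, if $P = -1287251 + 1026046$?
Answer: $-2004035$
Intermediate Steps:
$d = 0$ ($d = \left(-18\right) 0 = 0$)
$P = -261205$
$v = 1926516$
$- (\left(v + \left(d + 6 \left(-97\right)\right)^{2}\right) + P) = - (\left(1926516 + \left(0 + 6 \left(-97\right)\right)^{2}\right) - 261205) = - (\left(1926516 + \left(0 - 582\right)^{2}\right) - 261205) = - (\left(1926516 + \left(-582\right)^{2}\right) - 261205) = - (\left(1926516 + 338724\right) - 261205) = - (2265240 - 261205) = \left(-1\right) 2004035 = -2004035$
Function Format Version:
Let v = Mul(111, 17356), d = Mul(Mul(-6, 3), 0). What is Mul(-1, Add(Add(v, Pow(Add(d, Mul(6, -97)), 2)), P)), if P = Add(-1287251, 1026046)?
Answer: -2004035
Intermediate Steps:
d = 0 (d = Mul(-18, 0) = 0)
P = -261205
v = 1926516
Mul(-1, Add(Add(v, Pow(Add(d, Mul(6, -97)), 2)), P)) = Mul(-1, Add(Add(1926516, Pow(Add(0, Mul(6, -97)), 2)), -261205)) = Mul(-1, Add(Add(1926516, Pow(Add(0, -582), 2)), -261205)) = Mul(-1, Add(Add(1926516, Pow(-582, 2)), -261205)) = Mul(-1, Add(Add(1926516, 338724), -261205)) = Mul(-1, Add(2265240, -261205)) = Mul(-1, 2004035) = -2004035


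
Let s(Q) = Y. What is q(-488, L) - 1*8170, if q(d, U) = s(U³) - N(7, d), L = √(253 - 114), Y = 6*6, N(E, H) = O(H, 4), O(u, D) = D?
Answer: -8138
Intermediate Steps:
N(E, H) = 4
Y = 36
L = √139 ≈ 11.790
s(Q) = 36
q(d, U) = 32 (q(d, U) = 36 - 1*4 = 36 - 4 = 32)
q(-488, L) - 1*8170 = 32 - 1*8170 = 32 - 8170 = -8138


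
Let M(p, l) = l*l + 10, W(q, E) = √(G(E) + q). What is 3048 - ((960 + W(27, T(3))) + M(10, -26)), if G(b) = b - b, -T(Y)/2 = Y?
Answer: 1402 - 3*√3 ≈ 1396.8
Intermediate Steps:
T(Y) = -2*Y
G(b) = 0
W(q, E) = √q (W(q, E) = √(0 + q) = √q)
M(p, l) = 10 + l² (M(p, l) = l² + 10 = 10 + l²)
3048 - ((960 + W(27, T(3))) + M(10, -26)) = 3048 - ((960 + √27) + (10 + (-26)²)) = 3048 - ((960 + 3*√3) + (10 + 676)) = 3048 - ((960 + 3*√3) + 686) = 3048 - (1646 + 3*√3) = 3048 + (-1646 - 3*√3) = 1402 - 3*√3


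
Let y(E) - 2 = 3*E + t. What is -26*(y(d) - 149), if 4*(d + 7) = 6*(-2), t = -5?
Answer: 4732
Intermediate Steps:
d = -10 (d = -7 + (6*(-2))/4 = -7 + (1/4)*(-12) = -7 - 3 = -10)
y(E) = -3 + 3*E (y(E) = 2 + (3*E - 5) = 2 + (-5 + 3*E) = -3 + 3*E)
-26*(y(d) - 149) = -26*((-3 + 3*(-10)) - 149) = -26*((-3 - 30) - 149) = -26*(-33 - 149) = -26*(-182) = 4732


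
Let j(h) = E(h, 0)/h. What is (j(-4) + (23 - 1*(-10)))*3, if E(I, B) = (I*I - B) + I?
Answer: 90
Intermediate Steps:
E(I, B) = I + I**2 - B (E(I, B) = (I**2 - B) + I = I + I**2 - B)
j(h) = (h + h**2)/h (j(h) = (h + h**2 - 1*0)/h = (h + h**2 + 0)/h = (h + h**2)/h)
(j(-4) + (23 - 1*(-10)))*3 = ((1 - 4) + (23 - 1*(-10)))*3 = (-3 + (23 + 10))*3 = (-3 + 33)*3 = 30*3 = 90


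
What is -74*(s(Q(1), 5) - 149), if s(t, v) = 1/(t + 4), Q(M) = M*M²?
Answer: 55056/5 ≈ 11011.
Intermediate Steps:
Q(M) = M³
s(t, v) = 1/(4 + t)
-74*(s(Q(1), 5) - 149) = -74*(1/(4 + 1³) - 149) = -74*(1/(4 + 1) - 149) = -74*(1/5 - 149) = -74*(⅕ - 149) = -74*(-744/5) = 55056/5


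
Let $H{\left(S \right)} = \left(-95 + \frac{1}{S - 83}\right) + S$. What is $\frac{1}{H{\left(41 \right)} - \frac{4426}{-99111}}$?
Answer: $- \frac{1387554}{74898989} \approx -0.018526$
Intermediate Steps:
$H{\left(S \right)} = -95 + S + \frac{1}{-83 + S}$ ($H{\left(S \right)} = \left(-95 + \frac{1}{-83 + S}\right) + S = -95 + S + \frac{1}{-83 + S}$)
$\frac{1}{H{\left(41 \right)} - \frac{4426}{-99111}} = \frac{1}{\frac{7886 + 41^{2} - 7298}{-83 + 41} - \frac{4426}{-99111}} = \frac{1}{\frac{7886 + 1681 - 7298}{-42} - - \frac{4426}{99111}} = \frac{1}{\left(- \frac{1}{42}\right) 2269 + \frac{4426}{99111}} = \frac{1}{- \frac{2269}{42} + \frac{4426}{99111}} = \frac{1}{- \frac{74898989}{1387554}} = - \frac{1387554}{74898989}$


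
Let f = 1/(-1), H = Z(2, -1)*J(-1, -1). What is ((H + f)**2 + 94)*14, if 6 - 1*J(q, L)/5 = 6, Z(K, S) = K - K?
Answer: 1330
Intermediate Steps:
Z(K, S) = 0
J(q, L) = 0 (J(q, L) = 30 - 5*6 = 30 - 30 = 0)
H = 0 (H = 0*0 = 0)
f = -1
((H + f)**2 + 94)*14 = ((0 - 1)**2 + 94)*14 = ((-1)**2 + 94)*14 = (1 + 94)*14 = 95*14 = 1330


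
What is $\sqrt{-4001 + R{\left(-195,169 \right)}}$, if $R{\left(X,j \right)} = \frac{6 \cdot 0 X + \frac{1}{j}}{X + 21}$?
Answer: $\frac{i \sqrt{20471692818}}{2262} \approx 63.253 i$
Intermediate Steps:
$R{\left(X,j \right)} = \frac{1}{j \left(21 + X\right)}$ ($R{\left(X,j \right)} = \frac{0 X + \frac{1}{j}}{21 + X} = \frac{0 + \frac{1}{j}}{21 + X} = \frac{1}{j \left(21 + X\right)}$)
$\sqrt{-4001 + R{\left(-195,169 \right)}} = \sqrt{-4001 + \frac{1}{169 \left(21 - 195\right)}} = \sqrt{-4001 + \frac{1}{169 \left(-174\right)}} = \sqrt{-4001 + \frac{1}{169} \left(- \frac{1}{174}\right)} = \sqrt{-4001 - \frac{1}{29406}} = \sqrt{- \frac{117653407}{29406}} = \frac{i \sqrt{20471692818}}{2262}$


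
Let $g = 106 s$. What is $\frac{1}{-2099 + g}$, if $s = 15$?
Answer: $- \frac{1}{509} \approx -0.0019646$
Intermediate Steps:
$g = 1590$ ($g = 106 \cdot 15 = 1590$)
$\frac{1}{-2099 + g} = \frac{1}{-2099 + 1590} = \frac{1}{-509} = - \frac{1}{509}$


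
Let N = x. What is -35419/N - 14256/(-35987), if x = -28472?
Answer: 1680520385/1024621864 ≈ 1.6401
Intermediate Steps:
N = -28472
-35419/N - 14256/(-35987) = -35419/(-28472) - 14256/(-35987) = -35419*(-1/28472) - 14256*(-1/35987) = 35419/28472 + 14256/35987 = 1680520385/1024621864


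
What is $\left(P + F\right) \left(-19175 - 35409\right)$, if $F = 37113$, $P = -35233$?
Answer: $-102617920$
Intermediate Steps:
$\left(P + F\right) \left(-19175 - 35409\right) = \left(-35233 + 37113\right) \left(-19175 - 35409\right) = 1880 \left(-54584\right) = -102617920$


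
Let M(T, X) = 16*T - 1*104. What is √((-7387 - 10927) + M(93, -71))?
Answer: I*√16930 ≈ 130.12*I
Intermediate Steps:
M(T, X) = -104 + 16*T (M(T, X) = 16*T - 104 = -104 + 16*T)
√((-7387 - 10927) + M(93, -71)) = √((-7387 - 10927) + (-104 + 16*93)) = √(-18314 + (-104 + 1488)) = √(-18314 + 1384) = √(-16930) = I*√16930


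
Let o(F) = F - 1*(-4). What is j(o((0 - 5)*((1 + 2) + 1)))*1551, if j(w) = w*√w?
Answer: -99264*I ≈ -99264.0*I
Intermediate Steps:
o(F) = 4 + F (o(F) = F + 4 = 4 + F)
j(w) = w^(3/2)
j(o((0 - 5)*((1 + 2) + 1)))*1551 = (4 + (0 - 5)*((1 + 2) + 1))^(3/2)*1551 = (4 - 5*(3 + 1))^(3/2)*1551 = (4 - 5*4)^(3/2)*1551 = (4 - 20)^(3/2)*1551 = (-16)^(3/2)*1551 = -64*I*1551 = -99264*I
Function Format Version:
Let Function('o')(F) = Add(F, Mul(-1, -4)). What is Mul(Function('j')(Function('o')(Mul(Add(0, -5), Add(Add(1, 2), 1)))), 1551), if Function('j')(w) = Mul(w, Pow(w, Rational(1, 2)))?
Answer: Mul(-99264, I) ≈ Mul(-99264., I)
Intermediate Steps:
Function('o')(F) = Add(4, F) (Function('o')(F) = Add(F, 4) = Add(4, F))
Function('j')(w) = Pow(w, Rational(3, 2))
Mul(Function('j')(Function('o')(Mul(Add(0, -5), Add(Add(1, 2), 1)))), 1551) = Mul(Pow(Add(4, Mul(Add(0, -5), Add(Add(1, 2), 1))), Rational(3, 2)), 1551) = Mul(Pow(Add(4, Mul(-5, Add(3, 1))), Rational(3, 2)), 1551) = Mul(Pow(Add(4, Mul(-5, 4)), Rational(3, 2)), 1551) = Mul(Pow(Add(4, -20), Rational(3, 2)), 1551) = Mul(Pow(-16, Rational(3, 2)), 1551) = Mul(Mul(-64, I), 1551) = Mul(-99264, I)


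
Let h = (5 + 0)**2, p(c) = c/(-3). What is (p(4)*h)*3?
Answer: -100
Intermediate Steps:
p(c) = -c/3 (p(c) = c*(-1/3) = -c/3)
h = 25 (h = 5**2 = 25)
(p(4)*h)*3 = (-1/3*4*25)*3 = -4/3*25*3 = -100/3*3 = -100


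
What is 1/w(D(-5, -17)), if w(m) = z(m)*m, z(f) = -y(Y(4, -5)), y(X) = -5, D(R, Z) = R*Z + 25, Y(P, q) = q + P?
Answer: 1/550 ≈ 0.0018182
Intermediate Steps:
Y(P, q) = P + q
D(R, Z) = 25 + R*Z
z(f) = 5 (z(f) = -1*(-5) = 5)
w(m) = 5*m
1/w(D(-5, -17)) = 1/(5*(25 - 5*(-17))) = 1/(5*(25 + 85)) = 1/(5*110) = 1/550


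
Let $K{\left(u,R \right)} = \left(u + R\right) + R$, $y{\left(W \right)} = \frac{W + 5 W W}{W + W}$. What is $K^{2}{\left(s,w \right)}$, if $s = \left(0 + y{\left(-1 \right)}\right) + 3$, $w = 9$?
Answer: $361$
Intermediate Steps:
$y{\left(W \right)} = \frac{W + 5 W^{2}}{2 W}$
$s = 1$ ($s = \left(0 + \left(\frac{1}{2} + \frac{5}{2} \left(-1\right)\right)\right) + 3 = \left(0 + \left(\frac{1}{2} - \frac{5}{2}\right)\right) + 3 = \left(0 - 2\right) + 3 = -2 + 3 = 1$)
$K{\left(u,R \right)} = u + 2 R$ ($K{\left(u,R \right)} = \left(R + u\right) + R = u + 2 R$)
$K^{2}{\left(s,w \right)} = \left(1 + 2 \cdot 9\right)^{2} = \left(1 + 18\right)^{2} = 19^{2} = 361$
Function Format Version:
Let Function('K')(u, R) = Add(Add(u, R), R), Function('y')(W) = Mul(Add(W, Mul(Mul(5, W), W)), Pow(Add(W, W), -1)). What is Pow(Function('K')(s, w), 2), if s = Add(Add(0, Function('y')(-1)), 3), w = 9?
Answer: 361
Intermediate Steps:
Function('y')(W) = Mul(Rational(1, 2), Pow(W, -1), Add(W, Mul(5, Pow(W, 2)))) (Function('y')(W) = Mul(Add(W, Mul(5, Pow(W, 2))), Pow(Mul(2, W), -1)) = Mul(Add(W, Mul(5, Pow(W, 2))), Mul(Rational(1, 2), Pow(W, -1))) = Mul(Rational(1, 2), Pow(W, -1), Add(W, Mul(5, Pow(W, 2)))))
s = 1 (s = Add(Add(0, Add(Rational(1, 2), Mul(Rational(5, 2), -1))), 3) = Add(Add(0, Add(Rational(1, 2), Rational(-5, 2))), 3) = Add(Add(0, -2), 3) = Add(-2, 3) = 1)
Function('K')(u, R) = Add(u, Mul(2, R)) (Function('K')(u, R) = Add(Add(R, u), R) = Add(u, Mul(2, R)))
Pow(Function('K')(s, w), 2) = Pow(Add(1, Mul(2, 9)), 2) = Pow(Add(1, 18), 2) = Pow(19, 2) = 361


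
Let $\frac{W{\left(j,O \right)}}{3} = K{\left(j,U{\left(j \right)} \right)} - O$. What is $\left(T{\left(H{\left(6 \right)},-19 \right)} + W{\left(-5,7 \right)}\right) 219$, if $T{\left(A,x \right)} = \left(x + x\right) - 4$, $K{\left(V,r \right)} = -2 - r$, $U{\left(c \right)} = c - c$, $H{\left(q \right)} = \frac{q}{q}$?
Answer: $-15111$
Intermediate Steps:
$H{\left(q \right)} = 1$
$U{\left(c \right)} = 0$
$W{\left(j,O \right)} = -6 - 3 O$ ($W{\left(j,O \right)} = 3 \left(\left(-2 - 0\right) - O\right) = 3 \left(\left(-2 + 0\right) - O\right) = 3 \left(-2 - O\right) = -6 - 3 O$)
$T{\left(A,x \right)} = -4 + 2 x$ ($T{\left(A,x \right)} = 2 x - 4 = -4 + 2 x$)
$\left(T{\left(H{\left(6 \right)},-19 \right)} + W{\left(-5,7 \right)}\right) 219 = \left(\left(-4 + 2 \left(-19\right)\right) - 27\right) 219 = \left(\left(-4 - 38\right) - 27\right) 219 = \left(-42 - 27\right) 219 = \left(-69\right) 219 = -15111$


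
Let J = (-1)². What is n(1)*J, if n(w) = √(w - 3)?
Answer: I*√2 ≈ 1.4142*I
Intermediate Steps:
J = 1
n(w) = √(-3 + w)
n(1)*J = √(-3 + 1)*1 = √(-2)*1 = (I*√2)*1 = I*√2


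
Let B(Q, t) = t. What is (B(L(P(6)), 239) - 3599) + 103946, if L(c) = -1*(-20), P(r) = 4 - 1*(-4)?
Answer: 100586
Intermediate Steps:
P(r) = 8 (P(r) = 4 + 4 = 8)
L(c) = 20
(B(L(P(6)), 239) - 3599) + 103946 = (239 - 3599) + 103946 = -3360 + 103946 = 100586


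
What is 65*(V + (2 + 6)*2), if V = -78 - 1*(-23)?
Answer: -2535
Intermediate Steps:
V = -55 (V = -78 + 23 = -55)
65*(V + (2 + 6)*2) = 65*(-55 + (2 + 6)*2) = 65*(-55 + 8*2) = 65*(-55 + 16) = 65*(-39) = -2535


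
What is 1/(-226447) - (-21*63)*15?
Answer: 4493840714/226447 ≈ 19845.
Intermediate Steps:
1/(-226447) - (-21*63)*15 = -1/226447 - (-1323)*15 = -1/226447 - 1*(-19845) = -1/226447 + 19845 = 4493840714/226447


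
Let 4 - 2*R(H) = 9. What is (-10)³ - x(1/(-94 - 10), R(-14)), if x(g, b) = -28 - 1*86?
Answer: -886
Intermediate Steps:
R(H) = -5/2 (R(H) = 2 - ½*9 = 2 - 9/2 = -5/2)
x(g, b) = -114 (x(g, b) = -28 - 86 = -114)
(-10)³ - x(1/(-94 - 10), R(-14)) = (-10)³ - 1*(-114) = -1000 + 114 = -886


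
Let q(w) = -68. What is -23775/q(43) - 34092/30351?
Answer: 239758923/687956 ≈ 348.51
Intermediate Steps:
-23775/q(43) - 34092/30351 = -23775/(-68) - 34092/30351 = -23775*(-1/68) - 34092*1/30351 = 23775/68 - 11364/10117 = 239758923/687956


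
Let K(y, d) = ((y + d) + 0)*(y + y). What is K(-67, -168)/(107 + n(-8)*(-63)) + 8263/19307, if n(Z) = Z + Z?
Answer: 123438135/4305461 ≈ 28.670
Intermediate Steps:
n(Z) = 2*Z
K(y, d) = 2*y*(d + y) (K(y, d) = ((d + y) + 0)*(2*y) = (d + y)*(2*y) = 2*y*(d + y))
K(-67, -168)/(107 + n(-8)*(-63)) + 8263/19307 = (2*(-67)*(-168 - 67))/(107 + (2*(-8))*(-63)) + 8263/19307 = (2*(-67)*(-235))/(107 - 16*(-63)) + 8263*(1/19307) = 31490/(107 + 1008) + 8263/19307 = 31490/1115 + 8263/19307 = 31490*(1/1115) + 8263/19307 = 6298/223 + 8263/19307 = 123438135/4305461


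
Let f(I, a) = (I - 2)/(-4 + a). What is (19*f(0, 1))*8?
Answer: 304/3 ≈ 101.33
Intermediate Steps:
f(I, a) = (-2 + I)/(-4 + a)
(19*f(0, 1))*8 = (19*((-2 + 0)/(-4 + 1)))*8 = (19*(-2/(-3)))*8 = (19*(-1/3*(-2)))*8 = (19*(2/3))*8 = (38/3)*8 = 304/3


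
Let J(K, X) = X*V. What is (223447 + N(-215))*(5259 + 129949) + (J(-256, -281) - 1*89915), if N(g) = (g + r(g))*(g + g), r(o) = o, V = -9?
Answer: 55211693790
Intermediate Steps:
J(K, X) = -9*X (J(K, X) = X*(-9) = -9*X)
N(g) = 4*g² (N(g) = (g + g)*(g + g) = (2*g)*(2*g) = 4*g²)
(223447 + N(-215))*(5259 + 129949) + (J(-256, -281) - 1*89915) = (223447 + 4*(-215)²)*(5259 + 129949) + (-9*(-281) - 1*89915) = (223447 + 4*46225)*135208 + (2529 - 89915) = (223447 + 184900)*135208 - 87386 = 408347*135208 - 87386 = 55211781176 - 87386 = 55211693790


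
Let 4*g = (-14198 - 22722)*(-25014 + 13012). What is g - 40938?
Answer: 110737522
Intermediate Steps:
g = 110778460 (g = ((-14198 - 22722)*(-25014 + 13012))/4 = (-36920*(-12002))/4 = (1/4)*443113840 = 110778460)
g - 40938 = 110778460 - 40938 = 110737522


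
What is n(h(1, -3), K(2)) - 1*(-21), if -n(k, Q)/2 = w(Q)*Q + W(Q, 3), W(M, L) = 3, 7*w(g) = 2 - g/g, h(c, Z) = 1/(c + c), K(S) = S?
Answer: 101/7 ≈ 14.429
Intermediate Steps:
h(c, Z) = 1/(2*c)
w(g) = ⅐ (w(g) = (2 - g/g)/7 = (2 - 1*1)/7 = (2 - 1)/7 = (⅐)*1 = ⅐)
n(k, Q) = -6 - 2*Q/7 (n(k, Q) = -2*(Q/7 + 3) = -2*(3 + Q/7) = -6 - 2*Q/7)
n(h(1, -3), K(2)) - 1*(-21) = (-6 - 2/7*2) - 1*(-21) = (-6 - 4/7) + 21 = -46/7 + 21 = 101/7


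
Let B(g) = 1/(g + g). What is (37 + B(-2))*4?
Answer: 147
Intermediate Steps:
B(g) = 1/(2*g)
(37 + B(-2))*4 = (37 + (1/2)/(-2))*4 = (37 + (1/2)*(-1/2))*4 = (37 - 1/4)*4 = (147/4)*4 = 147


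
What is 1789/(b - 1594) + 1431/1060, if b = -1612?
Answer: 25391/32060 ≈ 0.79198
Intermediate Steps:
1789/(b - 1594) + 1431/1060 = 1789/(-1612 - 1594) + 1431/1060 = 1789/(-3206) + 1431*(1/1060) = 1789*(-1/3206) + 27/20 = -1789/3206 + 27/20 = 25391/32060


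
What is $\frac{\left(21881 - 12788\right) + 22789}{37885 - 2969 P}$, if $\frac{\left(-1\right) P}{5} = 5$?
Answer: $\frac{15941}{56055} \approx 0.28438$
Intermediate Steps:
$P = -25$ ($P = \left(-5\right) 5 = -25$)
$\frac{\left(21881 - 12788\right) + 22789}{37885 - 2969 P} = \frac{\left(21881 - 12788\right) + 22789}{37885 - -74225} = \frac{9093 + 22789}{37885 + 74225} = \frac{31882}{112110} = 31882 \cdot \frac{1}{112110} = \frac{15941}{56055}$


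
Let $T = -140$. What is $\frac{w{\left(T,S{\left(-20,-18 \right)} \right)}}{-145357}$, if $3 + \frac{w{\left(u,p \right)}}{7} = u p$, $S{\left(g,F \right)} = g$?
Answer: $- \frac{19579}{145357} \approx -0.1347$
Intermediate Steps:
$w{\left(u,p \right)} = -21 + 7 p u$ ($w{\left(u,p \right)} = -21 + 7 u p = -21 + 7 p u$)
$\frac{w{\left(T,S{\left(-20,-18 \right)} \right)}}{-145357} = \frac{-21 + 7 \left(-20\right) \left(-140\right)}{-145357} = \left(-21 + 19600\right) \left(- \frac{1}{145357}\right) = 19579 \left(- \frac{1}{145357}\right) = - \frac{19579}{145357}$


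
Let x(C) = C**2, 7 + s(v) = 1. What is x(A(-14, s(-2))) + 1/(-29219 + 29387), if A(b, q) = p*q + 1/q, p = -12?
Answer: 2600657/504 ≈ 5160.0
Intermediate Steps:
s(v) = -6 (s(v) = -7 + 1 = -6)
A(b, q) = 1/q - 12*q (A(b, q) = -12*q + 1/q = 1/q - 12*q)
x(A(-14, s(-2))) + 1/(-29219 + 29387) = (1/(-6) - 12*(-6))**2 + 1/(-29219 + 29387) = (-1/6 + 72)**2 + 1/168 = (431/6)**2 + 1/168 = 185761/36 + 1/168 = 2600657/504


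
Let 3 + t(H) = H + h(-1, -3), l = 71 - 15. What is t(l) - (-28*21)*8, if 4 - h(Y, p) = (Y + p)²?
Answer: 4745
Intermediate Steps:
l = 56
h(Y, p) = 4 - (Y + p)²
t(H) = -15 + H (t(H) = -3 + (H + (4 - (-1 - 3)²)) = -3 + (H + (4 - 1*(-4)²)) = -3 + (H + (4 - 1*16)) = -3 + (H + (4 - 16)) = -3 + (H - 12) = -3 + (-12 + H) = -15 + H)
t(l) - (-28*21)*8 = (-15 + 56) - (-28*21)*8 = 41 - (-588)*8 = 41 - 1*(-4704) = 41 + 4704 = 4745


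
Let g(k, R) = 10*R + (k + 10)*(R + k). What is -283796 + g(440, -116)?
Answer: -139156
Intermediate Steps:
g(k, R) = 10*R + (10 + k)*(R + k)
-283796 + g(440, -116) = -283796 + (440² + 10*440 + 20*(-116) - 116*440) = -283796 + (193600 + 4400 - 2320 - 51040) = -283796 + 144640 = -139156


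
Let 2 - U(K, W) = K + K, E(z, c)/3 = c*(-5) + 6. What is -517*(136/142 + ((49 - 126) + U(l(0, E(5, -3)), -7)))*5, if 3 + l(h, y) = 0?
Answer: 12488135/71 ≈ 1.7589e+5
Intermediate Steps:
E(z, c) = 18 - 15*c (E(z, c) = 3*(c*(-5) + 6) = 3*(-5*c + 6) = 3*(6 - 5*c) = 18 - 15*c)
l(h, y) = -3 (l(h, y) = -3 + 0 = -3)
U(K, W) = 2 - 2*K (U(K, W) = 2 - (K + K) = 2 - 2*K)
-517*(136/142 + ((49 - 126) + U(l(0, E(5, -3)), -7)))*5 = -517*(136/142 + ((49 - 126) + (2 - 2*(-3))))*5 = -517*(136*(1/142) + (-77 + (2 + 6)))*5 = -517*(68/71 + (-77 + 8))*5 = -517*(68/71 - 69)*5 = -517*(-4831/71)*5 = (2497627/71)*5 = 12488135/71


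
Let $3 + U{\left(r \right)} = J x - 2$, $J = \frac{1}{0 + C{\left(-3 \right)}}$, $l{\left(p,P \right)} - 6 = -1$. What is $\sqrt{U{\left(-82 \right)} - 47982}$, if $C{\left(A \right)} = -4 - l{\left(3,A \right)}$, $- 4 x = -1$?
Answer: $\frac{i \sqrt{1727533}}{6} \approx 219.06 i$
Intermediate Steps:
$x = \frac{1}{4}$ ($x = \left(- \frac{1}{4}\right) \left(-1\right) = \frac{1}{4} \approx 0.25$)
$l{\left(p,P \right)} = 5$ ($l{\left(p,P \right)} = 6 - 1 = 5$)
$C{\left(A \right)} = -9$ ($C{\left(A \right)} = -4 - 5 = -9$)
$J = - \frac{1}{9}$ ($J = \frac{1}{0 - 9} = \frac{1}{-9} = - \frac{1}{9} \approx -0.11111$)
$U{\left(r \right)} = - \frac{181}{36}$ ($U{\left(r \right)} = -3 - \frac{73}{36} = - \frac{181}{36}$)
$\sqrt{U{\left(-82 \right)} - 47982} = \sqrt{- \frac{181}{36} - 47982} = \sqrt{- \frac{1727533}{36}} = \frac{i \sqrt{1727533}}{6}$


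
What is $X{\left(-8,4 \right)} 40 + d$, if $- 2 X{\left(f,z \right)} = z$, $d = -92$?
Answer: $-172$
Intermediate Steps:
$X{\left(f,z \right)} = - \frac{z}{2}$
$X{\left(-8,4 \right)} 40 + d = \left(- \frac{1}{2}\right) 4 \cdot 40 - 92 = \left(-2\right) 40 - 92 = -80 - 92 = -172$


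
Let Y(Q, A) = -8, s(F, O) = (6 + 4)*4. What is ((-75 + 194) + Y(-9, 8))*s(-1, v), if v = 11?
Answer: 4440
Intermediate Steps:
s(F, O) = 40 (s(F, O) = 10*4 = 40)
((-75 + 194) + Y(-9, 8))*s(-1, v) = ((-75 + 194) - 8)*40 = (119 - 8)*40 = 111*40 = 4440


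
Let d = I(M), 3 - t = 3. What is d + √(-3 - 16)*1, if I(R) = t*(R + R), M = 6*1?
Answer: I*√19 ≈ 4.3589*I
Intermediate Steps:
t = 0 (t = 3 - 1*3 = 3 - 3 = 0)
M = 6
I(R) = 0 (I(R) = 0*(R + R) = 0*(2*R) = 0)
d = 0
d + √(-3 - 16)*1 = 0 + √(-3 - 16)*1 = 0 + √(-19)*1 = 0 + (I*√19)*1 = 0 + I*√19 = I*√19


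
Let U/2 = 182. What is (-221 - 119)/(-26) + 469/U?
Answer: 747/52 ≈ 14.365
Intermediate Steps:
U = 364 (U = 2*182 = 364)
(-221 - 119)/(-26) + 469/U = (-221 - 119)/(-26) + 469/364 = -340*(-1/26) + 469*(1/364) = 170/13 + 67/52 = 747/52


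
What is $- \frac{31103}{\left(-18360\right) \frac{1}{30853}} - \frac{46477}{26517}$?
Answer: $\frac{8481804333461}{162284040} \approx 52265.0$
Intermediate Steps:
$- \frac{31103}{\left(-18360\right) \frac{1}{30853}} - \frac{46477}{26517} = - \frac{31103}{- \frac{18360}{30853}} - \frac{46477}{26517} = \left(-31103\right) \left(- \frac{30853}{18360}\right) - \frac{46477}{26517} = \frac{959620859}{18360} - \frac{46477}{26517} = \frac{8481804333461}{162284040}$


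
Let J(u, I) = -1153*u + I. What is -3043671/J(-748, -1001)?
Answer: -3043671/861443 ≈ -3.5332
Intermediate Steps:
J(u, I) = I - 1153*u
-3043671/J(-748, -1001) = -3043671/(-1001 - 1153*(-748)) = -3043671/(-1001 + 862444) = -3043671/861443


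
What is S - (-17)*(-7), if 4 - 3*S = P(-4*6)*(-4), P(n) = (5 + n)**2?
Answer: 1091/3 ≈ 363.67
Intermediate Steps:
S = 1448/3 (S = 4/3 - (5 - 4*6)**2*(-4)/3 = 4/3 - (5 - 24)**2*(-4)/3 = 4/3 - (-19)**2*(-4)/3 = 4/3 - 361*(-4)/3 = 4/3 - 1/3*(-1444) = 4/3 + 1444/3 = 1448/3 ≈ 482.67)
S - (-17)*(-7) = 1448/3 - (-17)*(-7) = 1448/3 - 1*119 = 1448/3 - 119 = 1091/3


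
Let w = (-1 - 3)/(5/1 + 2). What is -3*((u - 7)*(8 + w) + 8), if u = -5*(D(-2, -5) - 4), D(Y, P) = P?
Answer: -6096/7 ≈ -870.86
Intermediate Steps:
u = 45 (u = -5*(-5 - 4) = -5*(-9) = 45)
w = -4/7 (w = -4/(5*1 + 2) = -4/(5 + 2) = -4/7 ≈ -0.57143)
-3*((u - 7)*(8 + w) + 8) = -3*((45 - 7)*(8 - 4/7) + 8) = -3*(38*(52/7) + 8) = -3*(1976/7 + 8) = -3*2032/7 = -6096/7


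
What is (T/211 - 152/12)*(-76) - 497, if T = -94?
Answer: 316199/633 ≈ 499.52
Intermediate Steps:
(T/211 - 152/12)*(-76) - 497 = (-94/211 - 152/12)*(-76) - 497 = (-94*1/211 - 152*1/12)*(-76) - 497 = (-94/211 - 38/3)*(-76) - 497 = -8300/633*(-76) - 497 = 630800/633 - 497 = 316199/633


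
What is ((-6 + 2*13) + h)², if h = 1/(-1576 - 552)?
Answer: 1811268481/4528384 ≈ 399.98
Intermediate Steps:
h = -1/2128 (h = 1/(-2128) = -1/2128 ≈ -0.00046992)
((-6 + 2*13) + h)² = ((-6 + 2*13) - 1/2128)² = ((-6 + 26) - 1/2128)² = (20 - 1/2128)² = (42559/2128)² = 1811268481/4528384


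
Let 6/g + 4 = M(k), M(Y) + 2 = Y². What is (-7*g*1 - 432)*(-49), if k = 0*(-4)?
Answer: 20825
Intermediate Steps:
k = 0
M(Y) = -2 + Y²
g = -1 (g = 6/(-4 + (-2 + 0²)) = 6/(-4 + (-2 + 0)) = 6/(-4 - 2) = 6/(-6) = 6*(-⅙) = -1)
(-7*g*1 - 432)*(-49) = (-7*(-1)*1 - 432)*(-49) = (7*1 - 432)*(-49) = (7 - 432)*(-49) = -425*(-49) = 20825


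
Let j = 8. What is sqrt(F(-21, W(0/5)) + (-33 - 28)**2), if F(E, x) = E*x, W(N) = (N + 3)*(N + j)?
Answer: sqrt(3217) ≈ 56.719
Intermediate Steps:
W(N) = (3 + N)*(8 + N) (W(N) = (N + 3)*(N + 8) = (3 + N)*(8 + N))
sqrt(F(-21, W(0/5)) + (-33 - 28)**2) = sqrt(-21*(24 + (0/5)**2 + 11*(0/5)) + (-33 - 28)**2) = sqrt(-21*(24 + (0*(1/5))**2 + 11*(0*(1/5))) + (-61)**2) = sqrt(-21*(24 + 0**2 + 11*0) + 3721) = sqrt(-21*(24 + 0 + 0) + 3721) = sqrt(-21*24 + 3721) = sqrt(-504 + 3721) = sqrt(3217)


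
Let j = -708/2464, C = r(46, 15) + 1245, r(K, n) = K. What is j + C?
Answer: 795079/616 ≈ 1290.7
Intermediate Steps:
C = 1291 (C = 46 + 1245 = 1291)
j = -177/616 (j = -708*1/2464 = -177/616 ≈ -0.28734)
j + C = -177/616 + 1291 = 795079/616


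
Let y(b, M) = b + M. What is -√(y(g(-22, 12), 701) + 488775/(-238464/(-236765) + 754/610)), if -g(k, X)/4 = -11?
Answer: -2*√2294891127724127470/6479677 ≈ -467.58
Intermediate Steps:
g(k, X) = 44 (g(k, X) = -4*(-11) = 44)
y(b, M) = M + b
-√(y(g(-22, 12), 701) + 488775/(-238464/(-236765) + 754/610)) = -√((701 + 44) + 488775/(-238464/(-236765) + 754/610)) = -√(745 + 488775/(-238464*(-1/236765) + 754*(1/610))) = -√(745 + 488775/(238464/236765 + 377/305)) = -√(745 + 488775/(6479677/2888533)) = -√(745 + 488775*(2888533/6479677)) = -√(745 + 1411842717075/6479677) = -√(1416670076440/6479677) = -2*√2294891127724127470/6479677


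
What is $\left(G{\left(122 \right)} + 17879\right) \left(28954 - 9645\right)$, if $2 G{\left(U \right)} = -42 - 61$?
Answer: $\frac{688462395}{2} \approx 3.4423 \cdot 10^{8}$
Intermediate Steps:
$G{\left(U \right)} = - \frac{103}{2}$ ($G{\left(U \right)} = \frac{-42 - 61}{2} = \frac{1}{2} \left(-103\right) = - \frac{103}{2}$)
$\left(G{\left(122 \right)} + 17879\right) \left(28954 - 9645\right) = \left(- \frac{103}{2} + 17879\right) \left(28954 - 9645\right) = \frac{35655}{2} \cdot 19309 = \frac{688462395}{2}$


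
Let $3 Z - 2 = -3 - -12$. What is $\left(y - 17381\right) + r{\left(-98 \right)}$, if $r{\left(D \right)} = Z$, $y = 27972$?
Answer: $\frac{31784}{3} \approx 10595.0$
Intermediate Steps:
$Z = \frac{11}{3}$ ($Z = \frac{2}{3} + \frac{-3 - -12}{3} = \frac{2}{3} + \frac{-3 + 12}{3} = \frac{2}{3} + \frac{1}{3} \cdot 9 = \frac{2}{3} + 3 = \frac{11}{3} \approx 3.6667$)
$r{\left(D \right)} = \frac{11}{3}$
$\left(y - 17381\right) + r{\left(-98 \right)} = \left(27972 - 17381\right) + \frac{11}{3} = 10591 + \frac{11}{3} = \frac{31784}{3}$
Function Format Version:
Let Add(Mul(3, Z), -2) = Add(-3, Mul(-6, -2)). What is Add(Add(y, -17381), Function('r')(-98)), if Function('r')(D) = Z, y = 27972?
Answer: Rational(31784, 3) ≈ 10595.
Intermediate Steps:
Z = Rational(11, 3) (Z = Add(Rational(2, 3), Mul(Rational(1, 3), Add(-3, Mul(-6, -2)))) = Add(Rational(2, 3), Mul(Rational(1, 3), Add(-3, 12))) = Add(Rational(2, 3), Mul(Rational(1, 3), 9)) = Add(Rational(2, 3), 3) = Rational(11, 3) ≈ 3.6667)
Function('r')(D) = Rational(11, 3)
Add(Add(y, -17381), Function('r')(-98)) = Add(Add(27972, -17381), Rational(11, 3)) = Add(10591, Rational(11, 3)) = Rational(31784, 3)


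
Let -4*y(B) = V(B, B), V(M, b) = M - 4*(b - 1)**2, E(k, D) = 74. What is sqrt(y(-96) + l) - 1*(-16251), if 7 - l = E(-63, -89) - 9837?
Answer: 16251 + sqrt(19203) ≈ 16390.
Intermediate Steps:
V(M, b) = M - 4*(-1 + b)**2
y(B) = (-1 + B)**2 - B/4 (y(B) = -(B - 4*(-1 + B)**2)/4 = (-1 + B)**2 - B/4)
l = 9770 (l = 7 - (74 - 9837) = 7 - 1*(-9763) = 7 + 9763 = 9770)
sqrt(y(-96) + l) - 1*(-16251) = sqrt(((-1 - 96)**2 - 1/4*(-96)) + 9770) - 1*(-16251) = sqrt(((-97)**2 + 24) + 9770) + 16251 = sqrt((9409 + 24) + 9770) + 16251 = sqrt(9433 + 9770) + 16251 = sqrt(19203) + 16251 = 16251 + sqrt(19203)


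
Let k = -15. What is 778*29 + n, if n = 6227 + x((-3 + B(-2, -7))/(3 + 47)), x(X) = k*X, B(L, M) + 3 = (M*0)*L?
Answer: 143954/5 ≈ 28791.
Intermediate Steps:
B(L, M) = -3 (B(L, M) = -3 + (M*0)*L = -3 + 0*L = -3 + 0 = -3)
x(X) = -15*X
n = 31144/5 (n = 6227 - 15*(-3 - 3)/(3 + 47) = 6227 - (-90)/50 = 6227 - 15*(-3/25) = 6227 + 9/5 = 31144/5 ≈ 6228.8)
778*29 + n = 778*29 + 31144/5 = 22562 + 31144/5 = 143954/5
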